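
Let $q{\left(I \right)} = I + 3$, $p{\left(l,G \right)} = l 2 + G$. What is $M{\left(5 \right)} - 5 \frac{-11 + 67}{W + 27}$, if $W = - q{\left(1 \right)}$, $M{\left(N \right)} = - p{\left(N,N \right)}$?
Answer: $- \frac{625}{23} \approx -27.174$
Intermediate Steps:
$p{\left(l,G \right)} = G + 2 l$ ($p{\left(l,G \right)} = 2 l + G = G + 2 l$)
$q{\left(I \right)} = 3 + I$
$M{\left(N \right)} = - 3 N$ ($M{\left(N \right)} = - (N + 2 N) = - 3 N$)
$W = -4$ ($W = - (3 + 1) = \left(-1\right) 4 = -4$)
$M{\left(5 \right)} - 5 \frac{-11 + 67}{W + 27} = \left(-3\right) 5 - 5 \frac{-11 + 67}{-4 + 27} = -15 - 5 \cdot \frac{56}{23} = -15 - 5 \cdot 56 \cdot \frac{1}{23} = -15 - \frac{280}{23} = - \frac{625}{23}$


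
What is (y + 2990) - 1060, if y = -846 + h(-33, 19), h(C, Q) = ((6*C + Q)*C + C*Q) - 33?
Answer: 6331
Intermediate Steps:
h(C, Q) = -33 + C*Q + C*(Q + 6*C) (h(C, Q) = ((Q + 6*C)*C + C*Q) - 33 = (C*(Q + 6*C) + C*Q) - 33 = (C*Q + C*(Q + 6*C)) - 33 = -33 + C*Q + C*(Q + 6*C))
y = 4401 (y = -846 + (-33 + 6*(-33)² + 2*(-33)*19) = -846 + (-33 + 6*1089 - 1254) = -846 + (-33 + 6534 - 1254) = -846 + 5247 = 4401)
(y + 2990) - 1060 = (4401 + 2990) - 1060 = 7391 - 1060 = 6331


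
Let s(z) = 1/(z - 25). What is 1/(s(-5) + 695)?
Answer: 30/20849 ≈ 0.0014389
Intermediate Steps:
s(z) = 1/(-25 + z)
1/(s(-5) + 695) = 1/(1/(-25 - 5) + 695) = 1/(1/(-30) + 695) = 1/(-1/30 + 695) = 1/(20849/30) = 30/20849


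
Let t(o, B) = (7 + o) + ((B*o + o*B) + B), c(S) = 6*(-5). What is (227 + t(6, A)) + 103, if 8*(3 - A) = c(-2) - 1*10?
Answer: 447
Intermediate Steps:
c(S) = -30
A = 8 (A = 3 - (-30 - 1*10)/8 = 3 - (-30 - 10)/8 = 3 - 1/8*(-40) = 3 + 5 = 8)
t(o, B) = 7 + B + o + 2*B*o (t(o, B) = (7 + o) + ((B*o + B*o) + B) = (7 + o) + (2*B*o + B) = (7 + o) + (B + 2*B*o) = 7 + B + o + 2*B*o)
(227 + t(6, A)) + 103 = (227 + (7 + 8 + 6 + 2*8*6)) + 103 = (227 + (7 + 8 + 6 + 96)) + 103 = (227 + 117) + 103 = 344 + 103 = 447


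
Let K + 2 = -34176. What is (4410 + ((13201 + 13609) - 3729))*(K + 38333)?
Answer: 114225105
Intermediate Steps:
K = -34178 (K = -2 - 34176 = -34178)
(4410 + ((13201 + 13609) - 3729))*(K + 38333) = (4410 + ((13201 + 13609) - 3729))*(-34178 + 38333) = (4410 + (26810 - 3729))*4155 = (4410 + 23081)*4155 = 27491*4155 = 114225105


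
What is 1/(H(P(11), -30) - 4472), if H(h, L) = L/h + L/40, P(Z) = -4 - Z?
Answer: -4/17883 ≈ -0.00022368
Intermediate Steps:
H(h, L) = L/40 + L/h (H(h, L) = L/h + L*(1/40) = L/h + L/40 = L/40 + L/h)
1/(H(P(11), -30) - 4472) = 1/(((1/40)*(-30) - 30/(-4 - 1*11)) - 4472) = 1/((-¾ - 30/(-4 - 11)) - 4472) = 1/((-¾ - 30/(-15)) - 4472) = 1/((-¾ - 30*(-1/15)) - 4472) = 1/((-¾ + 2) - 4472) = 1/(5/4 - 4472) = 1/(-17883/4) = -4/17883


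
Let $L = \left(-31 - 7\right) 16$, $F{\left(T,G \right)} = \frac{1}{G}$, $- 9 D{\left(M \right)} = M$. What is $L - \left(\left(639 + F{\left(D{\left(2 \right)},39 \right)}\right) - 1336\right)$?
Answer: $\frac{3470}{39} \approx 88.974$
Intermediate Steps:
$D{\left(M \right)} = - \frac{M}{9}$
$L = -608$ ($L = \left(-38\right) 16 = -608$)
$L - \left(\left(639 + F{\left(D{\left(2 \right)},39 \right)}\right) - 1336\right) = -608 - \left(\left(639 + \frac{1}{39}\right) - 1336\right) = -608 - \left(\frac{24922}{39} - 1336\right) = -608 - - \frac{27182}{39} = -608 + \frac{27182}{39} = \frac{3470}{39}$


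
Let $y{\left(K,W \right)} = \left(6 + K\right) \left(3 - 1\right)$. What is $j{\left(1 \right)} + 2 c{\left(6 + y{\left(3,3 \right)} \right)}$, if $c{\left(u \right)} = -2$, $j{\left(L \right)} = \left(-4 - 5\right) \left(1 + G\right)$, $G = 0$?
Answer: $-13$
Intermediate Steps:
$y{\left(K,W \right)} = 12 + 2 K$ ($y{\left(K,W \right)} = \left(6 + K\right) 2 = 12 + 2 K$)
$j{\left(L \right)} = -9$ ($j{\left(L \right)} = \left(-4 - 5\right) \left(1 + 0\right) = \left(-9\right) 1 = -9$)
$j{\left(1 \right)} + 2 c{\left(6 + y{\left(3,3 \right)} \right)} = -9 + 2 \left(-2\right) = -9 - 4 = -13$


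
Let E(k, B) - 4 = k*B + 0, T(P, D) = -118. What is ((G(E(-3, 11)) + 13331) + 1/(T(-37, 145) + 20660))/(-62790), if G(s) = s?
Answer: -54649937/257966436 ≈ -0.21185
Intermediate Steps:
E(k, B) = 4 + B*k (E(k, B) = 4 + (k*B + 0) = 4 + (B*k + 0) = 4 + B*k)
((G(E(-3, 11)) + 13331) + 1/(T(-37, 145) + 20660))/(-62790) = (((4 + 11*(-3)) + 13331) + 1/(-118 + 20660))/(-62790) = (((4 - 33) + 13331) + 1/20542)*(-1/62790) = ((-29 + 13331) + 1/20542)*(-1/62790) = (13302 + 1/20542)*(-1/62790) = (273249685/20542)*(-1/62790) = -54649937/257966436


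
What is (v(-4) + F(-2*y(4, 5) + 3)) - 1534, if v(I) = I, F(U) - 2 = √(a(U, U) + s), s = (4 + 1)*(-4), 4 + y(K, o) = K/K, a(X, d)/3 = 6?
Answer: -1536 + I*√2 ≈ -1536.0 + 1.4142*I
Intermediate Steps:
a(X, d) = 18 (a(X, d) = 3*6 = 18)
y(K, o) = -3 (y(K, o) = -4 + K/K = -4 + 1 = -3)
s = -20 (s = 5*(-4) = -20)
F(U) = 2 + I*√2 (F(U) = 2 + √(18 - 20) = 2 + √(-2) = 2 + I*√2)
(v(-4) + F(-2*y(4, 5) + 3)) - 1534 = (-4 + (2 + I*√2)) - 1534 = (-2 + I*√2) - 1534 = -1536 + I*√2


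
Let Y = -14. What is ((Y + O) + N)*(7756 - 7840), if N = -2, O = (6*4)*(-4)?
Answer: 9408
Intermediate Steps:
O = -96 (O = 24*(-4) = -96)
((Y + O) + N)*(7756 - 7840) = ((-14 - 96) - 2)*(7756 - 7840) = (-110 - 2)*(-84) = -112*(-84) = 9408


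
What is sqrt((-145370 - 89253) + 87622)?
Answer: I*sqrt(147001) ≈ 383.41*I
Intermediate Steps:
sqrt((-145370 - 89253) + 87622) = sqrt(-234623 + 87622) = sqrt(-147001) = I*sqrt(147001)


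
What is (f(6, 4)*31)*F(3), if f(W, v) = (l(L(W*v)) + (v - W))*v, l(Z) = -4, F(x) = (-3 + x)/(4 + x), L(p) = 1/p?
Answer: 0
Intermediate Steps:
F(x) = (-3 + x)/(4 + x)
f(W, v) = v*(-4 + v - W) (f(W, v) = (-4 + (v - W))*v = (-4 + v - W)*v = v*(-4 + v - W))
(f(6, 4)*31)*F(3) = ((4*(-4 + 4 - 1*6))*31)*((-3 + 3)/(4 + 3)) = ((4*(-4 + 4 - 6))*31)*(0/7) = ((4*(-6))*31)*((⅐)*0) = -24*31*0 = -744*0 = 0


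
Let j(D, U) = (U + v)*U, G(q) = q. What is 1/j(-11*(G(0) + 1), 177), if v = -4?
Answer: 1/30621 ≈ 3.2657e-5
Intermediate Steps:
j(D, U) = U*(-4 + U) (j(D, U) = (U - 4)*U = (-4 + U)*U = U*(-4 + U))
1/j(-11*(G(0) + 1), 177) = 1/(177*(-4 + 177)) = 1/(177*173) = 1/30621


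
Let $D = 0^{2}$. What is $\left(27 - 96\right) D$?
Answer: $0$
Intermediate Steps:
$D = 0$
$\left(27 - 96\right) D = \left(27 - 96\right) 0 = \left(-69\right) 0 = 0$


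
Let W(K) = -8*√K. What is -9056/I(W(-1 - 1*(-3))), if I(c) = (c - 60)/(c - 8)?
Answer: -199232/217 - 235456*√2/217 ≈ -2452.6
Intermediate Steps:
I(c) = (-60 + c)/(-8 + c)
-9056/I(W(-1 - 1*(-3))) = -9056*(-8 - 8*√(-1 - 1*(-3)))/(-60 - 8*√(-1 - 1*(-3))) = -9056*(-8 - 8*√(-1 + 3))/(-60 - 8*√(-1 + 3)) = -9056*(-8 - 8*√2)/(-60 - 8*√2)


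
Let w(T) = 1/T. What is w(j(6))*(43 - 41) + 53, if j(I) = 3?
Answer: 161/3 ≈ 53.667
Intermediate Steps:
w(T) = 1/T
w(j(6))*(43 - 41) + 53 = (43 - 41)/3 + 53 = (1/3)*2 + 53 = 2/3 + 53 = 161/3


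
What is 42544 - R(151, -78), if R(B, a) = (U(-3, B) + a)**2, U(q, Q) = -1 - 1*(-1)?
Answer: 36460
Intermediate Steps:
U(q, Q) = 0 (U(q, Q) = -1 + 1 = 0)
R(B, a) = a**2 (R(B, a) = (0 + a)**2 = a**2)
42544 - R(151, -78) = 42544 - 1*(-78)**2 = 42544 - 1*6084 = 42544 - 6084 = 36460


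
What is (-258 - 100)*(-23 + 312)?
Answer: -103462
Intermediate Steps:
(-258 - 100)*(-23 + 312) = -358*289 = -103462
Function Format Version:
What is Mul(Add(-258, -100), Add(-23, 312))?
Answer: -103462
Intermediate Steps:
Mul(Add(-258, -100), Add(-23, 312)) = Mul(-358, 289) = -103462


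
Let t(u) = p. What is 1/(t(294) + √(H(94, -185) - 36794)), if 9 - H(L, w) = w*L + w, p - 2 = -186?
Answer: -92/26533 - I*√19210/53066 ≈ -0.0034674 - 0.0026118*I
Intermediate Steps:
p = -184 (p = 2 - 186 = -184)
H(L, w) = 9 - w - L*w (H(L, w) = 9 - (w*L + w) = 9 - (L*w + w) = 9 - (w + L*w) = 9 + (-w - L*w) = 9 - w - L*w)
t(u) = -184
1/(t(294) + √(H(94, -185) - 36794)) = 1/(-184 + √((9 - 1*(-185) - 1*94*(-185)) - 36794)) = 1/(-184 + √((9 + 185 + 17390) - 36794)) = 1/(-184 + √(17584 - 36794)) = 1/(-184 + √(-19210)) = 1/(-184 + I*√19210)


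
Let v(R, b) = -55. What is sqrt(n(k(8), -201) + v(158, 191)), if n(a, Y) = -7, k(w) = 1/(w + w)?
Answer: I*sqrt(62) ≈ 7.874*I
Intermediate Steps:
k(w) = 1/(2*w)
sqrt(n(k(8), -201) + v(158, 191)) = sqrt(-7 - 55) = sqrt(-62) = I*sqrt(62)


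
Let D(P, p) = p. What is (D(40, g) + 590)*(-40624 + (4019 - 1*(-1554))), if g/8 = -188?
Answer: 32036614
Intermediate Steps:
g = -1504 (g = 8*(-188) = -1504)
(D(40, g) + 590)*(-40624 + (4019 - 1*(-1554))) = (-1504 + 590)*(-40624 + (4019 - 1*(-1554))) = -914*(-40624 + (4019 + 1554)) = -914*(-40624 + 5573) = -914*(-35051) = 32036614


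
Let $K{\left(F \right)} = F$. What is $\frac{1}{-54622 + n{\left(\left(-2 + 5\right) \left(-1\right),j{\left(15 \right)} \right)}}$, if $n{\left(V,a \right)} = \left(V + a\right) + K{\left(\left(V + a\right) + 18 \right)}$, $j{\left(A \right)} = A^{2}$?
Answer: $- \frac{1}{54160} \approx -1.8464 \cdot 10^{-5}$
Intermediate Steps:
$n{\left(V,a \right)} = 18 + 2 V + 2 a$ ($n{\left(V,a \right)} = \left(V + a\right) + \left(\left(V + a\right) + 18\right) = \left(V + a\right) + \left(18 + V + a\right) = 18 + 2 V + 2 a$)
$\frac{1}{-54622 + n{\left(\left(-2 + 5\right) \left(-1\right),j{\left(15 \right)} \right)}} = \frac{1}{-54622 + \left(18 + 2 \left(-2 + 5\right) \left(-1\right) + 2 \cdot 15^{2}\right)} = \frac{1}{-54622 + \left(18 + 2 \cdot 3 \left(-1\right) + 2 \cdot 225\right)} = \frac{1}{-54622 + \left(18 + 2 \left(-3\right) + 450\right)} = \frac{1}{-54622 + \left(18 - 6 + 450\right)} = \frac{1}{-54622 + 462} = \frac{1}{-54160} = - \frac{1}{54160}$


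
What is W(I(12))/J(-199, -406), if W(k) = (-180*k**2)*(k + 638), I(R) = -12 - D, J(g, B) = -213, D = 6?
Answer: 12052800/71 ≈ 1.6976e+5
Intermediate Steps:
I(R) = -18 (I(R) = -12 - 1*6 = -12 - 6 = -18)
W(k) = -180*k**2*(638 + k) (W(k) = (-180*k**2)*(638 + k) = -180*k**2*(638 + k))
W(I(12))/J(-199, -406) = (180*(-18)**2*(-638 - 1*(-18)))/(-213) = (180*324*(-638 + 18))*(-1/213) = (180*324*(-620))*(-1/213) = -36158400*(-1/213) = 12052800/71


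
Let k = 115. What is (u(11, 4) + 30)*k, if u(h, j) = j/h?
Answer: 38410/11 ≈ 3491.8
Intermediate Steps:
(u(11, 4) + 30)*k = (4/11 + 30)*115 = (334/11)*115 = 38410/11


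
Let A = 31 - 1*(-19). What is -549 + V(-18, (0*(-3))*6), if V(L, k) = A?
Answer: -499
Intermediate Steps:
A = 50 (A = 31 + 19 = 50)
V(L, k) = 50
-549 + V(-18, (0*(-3))*6) = -549 + 50 = -499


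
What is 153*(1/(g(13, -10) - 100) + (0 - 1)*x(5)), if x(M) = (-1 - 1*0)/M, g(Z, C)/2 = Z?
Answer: 10557/370 ≈ 28.532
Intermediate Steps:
g(Z, C) = 2*Z
x(M) = -1/M (x(M) = (-1 + 0)/M = -1/M)
153*(1/(g(13, -10) - 100) + (0 - 1)*x(5)) = 153*(1/(2*13 - 100) + (0 - 1)*(-1/5)) = 153*(1/(26 - 100) - (-1)/5) = 153*(1/(-74) - 1*(-1/5)) = 153*(-1/74 + 1/5) = 153*(69/370) = 10557/370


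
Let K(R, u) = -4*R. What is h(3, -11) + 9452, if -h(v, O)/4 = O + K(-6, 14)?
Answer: 9400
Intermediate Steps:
h(v, O) = -96 - 4*O (h(v, O) = -4*(O - 4*(-6)) = -4*(O + 24) = -4*(24 + O) = -96 - 4*O)
h(3, -11) + 9452 = (-96 - 4*(-11)) + 9452 = (-96 + 44) + 9452 = -52 + 9452 = 9400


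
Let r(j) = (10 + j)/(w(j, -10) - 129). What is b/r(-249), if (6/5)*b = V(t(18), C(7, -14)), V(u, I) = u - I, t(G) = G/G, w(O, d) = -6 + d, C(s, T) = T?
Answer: 3625/478 ≈ 7.5837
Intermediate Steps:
t(G) = 1
r(j) = -2/29 - j/145 (r(j) = (10 + j)/((-6 - 10) - 129) = (10 + j)/(-16 - 129) = (10 + j)/(-145) = (10 + j)*(-1/145) = -2/29 - j/145)
b = 25/2 (b = 5*(1 - 1*(-14))/6 = 5*(1 + 14)/6 = (⅚)*15 = 25/2 ≈ 12.500)
b/r(-249) = 25/(2*(-2/29 - 1/145*(-249))) = 25/(2*(-2/29 + 249/145)) = 25/(2*(239/145)) = (25/2)*(145/239) = 3625/478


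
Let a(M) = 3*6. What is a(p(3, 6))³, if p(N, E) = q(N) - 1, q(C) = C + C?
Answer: 5832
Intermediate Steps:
q(C) = 2*C
p(N, E) = -1 + 2*N (p(N, E) = 2*N - 1 = -1 + 2*N)
a(M) = 18
a(p(3, 6))³ = 18³ = 5832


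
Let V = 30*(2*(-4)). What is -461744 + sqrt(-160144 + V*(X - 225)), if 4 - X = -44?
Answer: -461744 + 4*I*sqrt(7354) ≈ -4.6174e+5 + 343.02*I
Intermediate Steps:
X = 48 (X = 4 - 1*(-44) = 4 + 44 = 48)
V = -240 (V = 30*(-8) = -240)
-461744 + sqrt(-160144 + V*(X - 225)) = -461744 + sqrt(-160144 - 240*(48 - 225)) = -461744 + sqrt(-160144 - 240*(-177)) = -461744 + sqrt(-160144 + 42480) = -461744 + sqrt(-117664) = -461744 + 4*I*sqrt(7354)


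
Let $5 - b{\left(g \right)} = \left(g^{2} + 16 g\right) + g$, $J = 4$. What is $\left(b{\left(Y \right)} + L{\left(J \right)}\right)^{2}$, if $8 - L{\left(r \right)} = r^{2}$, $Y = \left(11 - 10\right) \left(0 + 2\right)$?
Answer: $1681$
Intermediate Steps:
$Y = 2$ ($Y = 1 \cdot 2 = 2$)
$L{\left(r \right)} = 8 - r^{2}$
$b{\left(g \right)} = 5 - g^{2} - 17 g$ ($b{\left(g \right)} = 5 - \left(\left(g^{2} + 16 g\right) + g\right) = 5 - \left(g^{2} + 17 g\right) = 5 - g^{2} - 17 g$)
$\left(b{\left(Y \right)} + L{\left(J \right)}\right)^{2} = \left(\left(5 - 2^{2} - 34\right) + \left(8 - 4^{2}\right)\right)^{2} = \left(\left(5 - 4 - 34\right) + \left(8 - 16\right)\right)^{2} = \left(-33 - 8\right)^{2} = \left(-41\right)^{2} = 1681$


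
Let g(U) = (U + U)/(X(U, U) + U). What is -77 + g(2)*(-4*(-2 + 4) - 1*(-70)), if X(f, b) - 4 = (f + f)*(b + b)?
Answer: -723/11 ≈ -65.727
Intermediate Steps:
X(f, b) = 4 + 4*b*f (X(f, b) = 4 + (f + f)*(b + b) = 4 + (2*f)*(2*b) = 4 + 4*b*f)
g(U) = 2*U/(4 + U + 4*U²) (g(U) = (U + U)/((4 + 4*U*U) + U) = (2*U)/((4 + 4*U²) + U) = (2*U)/(4 + U + 4*U²) = 2*U/(4 + U + 4*U²))
-77 + g(2)*(-4*(-2 + 4) - 1*(-70)) = -77 + (2*2/(4 + 2 + 4*2²))*(-4*(-2 + 4) - 1*(-70)) = -77 + (2*2/(4 + 2 + 4*4))*(-4*2 + 70) = -77 + (2*2/(4 + 2 + 16))*(-8 + 70) = -77 + (2*2/22)*62 = -77 + (2*2*(1/22))*62 = -77 + (2/11)*62 = -77 + 124/11 = -723/11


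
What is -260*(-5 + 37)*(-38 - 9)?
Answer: 391040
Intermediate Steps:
-260*(-5 + 37)*(-38 - 9) = -8320*(-47) = -260*(-1504) = 391040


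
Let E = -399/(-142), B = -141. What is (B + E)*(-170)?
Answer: 1667955/71 ≈ 23492.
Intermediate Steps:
E = 399/142 (E = -399*(-1/142) = 399/142 ≈ 2.8099)
(B + E)*(-170) = (-141 + 399/142)*(-170) = -19623/142*(-170) = 1667955/71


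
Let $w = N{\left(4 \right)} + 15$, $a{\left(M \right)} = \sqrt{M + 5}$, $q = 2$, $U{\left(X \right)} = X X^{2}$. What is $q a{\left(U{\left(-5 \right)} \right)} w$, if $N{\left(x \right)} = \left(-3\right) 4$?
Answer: $12 i \sqrt{30} \approx 65.727 i$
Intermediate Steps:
$U{\left(X \right)} = X^{3}$
$N{\left(x \right)} = -12$
$a{\left(M \right)} = \sqrt{5 + M}$
$w = 3$ ($w = -12 + 15 = 3$)
$q a{\left(U{\left(-5 \right)} \right)} w = 2 \sqrt{5 + \left(-5\right)^{3}} \cdot 3 = 2 \sqrt{5 - 125} \cdot 3 = 2 \sqrt{-120} \cdot 3 = 2 \cdot 2 i \sqrt{30} \cdot 3 = 4 i \sqrt{30} \cdot 3 = 12 i \sqrt{30}$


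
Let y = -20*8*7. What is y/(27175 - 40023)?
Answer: 70/803 ≈ 0.087173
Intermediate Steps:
y = -1120 (y = -160*7 = -1120)
y/(27175 - 40023) = -1120/(27175 - 40023) = -1120/(-12848) = -1120*(-1/12848) = 70/803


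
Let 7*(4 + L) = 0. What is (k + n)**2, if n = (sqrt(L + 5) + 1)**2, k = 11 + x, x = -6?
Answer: 81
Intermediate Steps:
L = -4 (L = -4 + (1/7)*0 = -4 + 0 = -4)
k = 5 (k = 11 - 6 = 5)
n = 4 (n = (sqrt(-4 + 5) + 1)**2 = (sqrt(1) + 1)**2 = (1 + 1)**2 = 2**2 = 4)
(k + n)**2 = (5 + 4)**2 = 9**2 = 81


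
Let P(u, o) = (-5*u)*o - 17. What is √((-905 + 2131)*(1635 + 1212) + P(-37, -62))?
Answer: √3478935 ≈ 1865.2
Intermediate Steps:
P(u, o) = -17 - 5*o*u (P(u, o) = -5*o*u - 17 = -17 - 5*o*u)
√((-905 + 2131)*(1635 + 1212) + P(-37, -62)) = √((-905 + 2131)*(1635 + 1212) + (-17 - 5*(-62)*(-37))) = √(1226*2847 + (-17 - 11470)) = √(3490422 - 11487) = √3478935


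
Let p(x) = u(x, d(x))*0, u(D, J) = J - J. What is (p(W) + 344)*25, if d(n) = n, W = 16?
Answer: 8600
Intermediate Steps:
u(D, J) = 0
p(x) = 0 (p(x) = 0*0 = 0)
(p(W) + 344)*25 = (0 + 344)*25 = 344*25 = 8600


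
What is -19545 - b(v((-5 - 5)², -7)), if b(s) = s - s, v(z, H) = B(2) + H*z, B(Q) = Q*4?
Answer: -19545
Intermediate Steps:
B(Q) = 4*Q
v(z, H) = 8 + H*z (v(z, H) = 4*2 + H*z = 8 + H*z)
b(s) = 0
-19545 - b(v((-5 - 5)², -7)) = -19545 - 1*0 = -19545 + 0 = -19545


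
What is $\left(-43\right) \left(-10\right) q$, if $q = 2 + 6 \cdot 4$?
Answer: $11180$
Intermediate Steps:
$q = 26$ ($q = 2 + 24 = 26$)
$\left(-43\right) \left(-10\right) q = \left(-43\right) \left(-10\right) 26 = 430 \cdot 26 = 11180$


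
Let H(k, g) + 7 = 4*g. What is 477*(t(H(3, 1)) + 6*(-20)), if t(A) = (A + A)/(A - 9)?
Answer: -114003/2 ≈ -57002.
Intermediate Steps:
H(k, g) = -7 + 4*g
t(A) = 2*A/(-9 + A) (t(A) = (2*A)/(-9 + A) = 2*A/(-9 + A))
477*(t(H(3, 1)) + 6*(-20)) = 477*(2*(-7 + 4*1)/(-9 + (-7 + 4*1)) + 6*(-20)) = 477*(2*(-7 + 4)/(-9 + (-7 + 4)) - 120) = 477*(2*(-3)/(-9 - 3) - 120) = 477*(2*(-3)/(-12) - 120) = 477*(2*(-3)*(-1/12) - 120) = 477*(½ - 120) = 477*(-239/2) = -114003/2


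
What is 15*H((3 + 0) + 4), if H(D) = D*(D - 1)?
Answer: 630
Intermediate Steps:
H(D) = D*(-1 + D)
15*H((3 + 0) + 4) = 15*(((3 + 0) + 4)*(-1 + ((3 + 0) + 4))) = 15*((3 + 4)*(-1 + (3 + 4))) = 15*(7*(-1 + 7)) = 15*(7*6) = 15*42 = 630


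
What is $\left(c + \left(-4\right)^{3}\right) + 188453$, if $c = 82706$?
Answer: $271095$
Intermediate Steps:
$\left(c + \left(-4\right)^{3}\right) + 188453 = \left(82706 + \left(-4\right)^{3}\right) + 188453 = \left(82706 - 64\right) + 188453 = 82642 + 188453 = 271095$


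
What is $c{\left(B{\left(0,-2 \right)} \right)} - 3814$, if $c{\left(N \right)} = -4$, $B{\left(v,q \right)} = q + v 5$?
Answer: $-3818$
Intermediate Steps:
$B{\left(v,q \right)} = q + 5 v$
$c{\left(B{\left(0,-2 \right)} \right)} - 3814 = -4 - 3814 = -3818$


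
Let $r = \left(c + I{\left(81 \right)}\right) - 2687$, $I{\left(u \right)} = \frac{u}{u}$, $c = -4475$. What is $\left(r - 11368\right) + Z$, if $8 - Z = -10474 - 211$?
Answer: $-7836$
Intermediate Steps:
$I{\left(u \right)} = 1$
$Z = 10693$ ($Z = 8 - \left(-10474 - 211\right) = 8 - -10685 = 8 + 10685 = 10693$)
$r = -7161$ ($r = \left(-4475 + 1\right) - 2687 = -4474 - 2687 = -7161$)
$\left(r - 11368\right) + Z = \left(-7161 - 11368\right) + 10693 = -18529 + 10693 = -7836$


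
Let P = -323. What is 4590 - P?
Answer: 4913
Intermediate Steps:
4590 - P = 4590 - 1*(-323) = 4590 + 323 = 4913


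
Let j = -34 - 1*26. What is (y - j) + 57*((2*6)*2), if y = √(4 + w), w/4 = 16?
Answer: 1428 + 2*√17 ≈ 1436.2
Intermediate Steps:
w = 64 (w = 4*16 = 64)
y = 2*√17 (y = √(4 + 64) = √68 = 2*√17 ≈ 8.2462)
j = -60 (j = -34 - 26 = -60)
(y - j) + 57*((2*6)*2) = (2*√17 - 1*(-60)) + 57*((2*6)*2) = (2*√17 + 60) + 57*(12*2) = (60 + 2*√17) + 57*24 = (60 + 2*√17) + 1368 = 1428 + 2*√17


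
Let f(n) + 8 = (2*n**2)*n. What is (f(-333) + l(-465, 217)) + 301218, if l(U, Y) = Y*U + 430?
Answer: -73651339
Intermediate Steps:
f(n) = -8 + 2*n**3 (f(n) = -8 + (2*n**2)*n = -8 + 2*n**3)
l(U, Y) = 430 + U*Y (l(U, Y) = U*Y + 430 = 430 + U*Y)
(f(-333) + l(-465, 217)) + 301218 = ((-8 + 2*(-333)**3) + (430 - 465*217)) + 301218 = ((-8 + 2*(-36926037)) + (430 - 100905)) + 301218 = ((-8 - 73852074) - 100475) + 301218 = (-73852082 - 100475) + 301218 = -73952557 + 301218 = -73651339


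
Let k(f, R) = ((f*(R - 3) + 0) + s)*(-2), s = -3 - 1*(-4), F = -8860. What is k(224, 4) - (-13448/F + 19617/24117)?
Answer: -8054384253/17806385 ≈ -452.33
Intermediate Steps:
s = 1 (s = -3 + 4 = 1)
k(f, R) = -2 - 2*f*(-3 + R) (k(f, R) = ((f*(R - 3) + 0) + 1)*(-2) = ((f*(-3 + R) + 0) + 1)*(-2) = (f*(-3 + R) + 1)*(-2) = (1 + f*(-3 + R))*(-2) = -2 - 2*f*(-3 + R))
k(224, 4) - (-13448/F + 19617/24117) = (-2 + 6*224 - 2*4*224) - (-13448/(-8860) + 19617/24117) = (-2 + 1344 - 1792) - (-13448*(-1/8860) + 19617*(1/24117)) = -450 - (3362/2215 + 6539/8039) = -450 - 1*41511003/17806385 = -450 - 41511003/17806385 = -8054384253/17806385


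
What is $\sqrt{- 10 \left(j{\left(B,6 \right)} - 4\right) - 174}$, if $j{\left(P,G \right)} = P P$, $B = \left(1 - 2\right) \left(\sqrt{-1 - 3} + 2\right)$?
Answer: $\sqrt{-134 - 80 i} \approx 3.3215 - 12.043 i$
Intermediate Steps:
$B = -2 - 2 i$ ($B = - (\sqrt{-4} + 2) = - (2 i + 2) = - (2 + 2 i) = -2 - 2 i \approx -2.0 - 2.0 i$)
$j{\left(P,G \right)} = P^{2}$
$\sqrt{- 10 \left(j{\left(B,6 \right)} - 4\right) - 174} = \sqrt{- 10 \left(\left(-2 - 2 i\right)^{2} - 4\right) - 174} = \sqrt{- 10 \left(-4 + \left(-2 - 2 i\right)^{2}\right) - 174} = \sqrt{\left(40 - 10 \left(-2 - 2 i\right)^{2}\right) - 174} = \sqrt{-134 - 10 \left(-2 - 2 i\right)^{2}}$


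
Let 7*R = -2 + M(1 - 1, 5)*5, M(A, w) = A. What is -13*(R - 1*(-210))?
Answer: -19084/7 ≈ -2726.3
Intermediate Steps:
R = -2/7 (R = (-2 + (1 - 1)*5)/7 = (-2 + 0*5)/7 = (-2 + 0)/7 = (1/7)*(-2) = -2/7 ≈ -0.28571)
-13*(R - 1*(-210)) = -13*(-2/7 - 1*(-210)) = -13*(-2/7 + 210) = -13*1468/7 = -19084/7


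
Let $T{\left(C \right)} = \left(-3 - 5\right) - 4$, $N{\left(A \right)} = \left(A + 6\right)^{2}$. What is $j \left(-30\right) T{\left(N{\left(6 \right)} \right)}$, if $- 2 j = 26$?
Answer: $-4680$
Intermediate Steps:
$j = -13$ ($j = \left(- \frac{1}{2}\right) 26 = -13$)
$N{\left(A \right)} = \left(6 + A\right)^{2}$
$T{\left(C \right)} = -12$ ($T{\left(C \right)} = -8 - 4 = -12$)
$j \left(-30\right) T{\left(N{\left(6 \right)} \right)} = \left(-13\right) \left(-30\right) \left(-12\right) = 390 \left(-12\right) = -4680$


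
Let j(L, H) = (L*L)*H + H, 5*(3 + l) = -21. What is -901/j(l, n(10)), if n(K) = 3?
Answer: -22525/3963 ≈ -5.6838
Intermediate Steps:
l = -36/5 (l = -3 + (⅕)*(-21) = -3 - 21/5 = -36/5 ≈ -7.2000)
j(L, H) = H + H*L² (j(L, H) = L²*H + H = H*L² + H = H + H*L²)
-901/j(l, n(10)) = -901*1/(3*(1 + (-36/5)²)) = -901*1/(3*(1 + 1296/25)) = -901/(3*(1321/25)) = -901/3963/25 = -901*25/3963 = -22525/3963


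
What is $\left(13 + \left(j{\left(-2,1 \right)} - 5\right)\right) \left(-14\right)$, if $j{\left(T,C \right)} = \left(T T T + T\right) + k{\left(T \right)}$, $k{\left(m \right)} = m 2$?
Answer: $84$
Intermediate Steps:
$k{\left(m \right)} = 2 m$
$j{\left(T,C \right)} = T^{3} + 3 T$ ($j{\left(T,C \right)} = \left(T T T + T\right) + 2 T = \left(T^{2} T + T\right) + 2 T = \left(T^{3} + T\right) + 2 T = \left(T + T^{3}\right) + 2 T = T^{3} + 3 T$)
$\left(13 + \left(j{\left(-2,1 \right)} - 5\right)\right) \left(-14\right) = \left(13 - \left(5 + 2 \left(3 + \left(-2\right)^{2}\right)\right)\right) \left(-14\right) = \left(13 - \left(5 + 2 \left(3 + 4\right)\right)\right) \left(-14\right) = \left(13 - 19\right) \left(-14\right) = \left(-6\right) \left(-14\right) = 84$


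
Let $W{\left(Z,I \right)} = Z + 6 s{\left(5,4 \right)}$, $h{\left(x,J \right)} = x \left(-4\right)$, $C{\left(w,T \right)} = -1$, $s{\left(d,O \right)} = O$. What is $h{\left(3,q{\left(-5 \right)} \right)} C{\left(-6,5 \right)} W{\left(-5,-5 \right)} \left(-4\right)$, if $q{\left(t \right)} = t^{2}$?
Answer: $-912$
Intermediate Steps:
$h{\left(x,J \right)} = - 4 x$
$W{\left(Z,I \right)} = 24 + Z$ ($W{\left(Z,I \right)} = Z + 6 \cdot 4 = Z + 24 = 24 + Z$)
$h{\left(3,q{\left(-5 \right)} \right)} C{\left(-6,5 \right)} W{\left(-5,-5 \right)} \left(-4\right) = \left(-4\right) 3 \left(-1\right) \left(24 - 5\right) \left(-4\right) = \left(-12\right) \left(-1\right) 19 \left(-4\right) = 12 \left(-76\right) = -912$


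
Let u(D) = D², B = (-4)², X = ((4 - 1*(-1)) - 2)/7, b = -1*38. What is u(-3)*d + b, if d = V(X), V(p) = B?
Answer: 106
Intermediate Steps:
b = -38
X = 3/7 (X = ((4 + 1) - 2)*(⅐) = (5 - 2)*(⅐) = 3*(⅐) = 3/7 ≈ 0.42857)
B = 16
V(p) = 16
d = 16
u(-3)*d + b = (-3)²*16 - 38 = 9*16 - 38 = 144 - 38 = 106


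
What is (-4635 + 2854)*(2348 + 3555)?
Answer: -10513243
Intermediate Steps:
(-4635 + 2854)*(2348 + 3555) = -1781*5903 = -10513243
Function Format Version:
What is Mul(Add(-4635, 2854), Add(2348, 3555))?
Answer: -10513243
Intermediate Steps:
Mul(Add(-4635, 2854), Add(2348, 3555)) = Mul(-1781, 5903) = -10513243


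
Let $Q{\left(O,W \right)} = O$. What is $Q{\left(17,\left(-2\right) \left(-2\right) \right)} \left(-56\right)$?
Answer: $-952$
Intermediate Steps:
$Q{\left(17,\left(-2\right) \left(-2\right) \right)} \left(-56\right) = 17 \left(-56\right) = -952$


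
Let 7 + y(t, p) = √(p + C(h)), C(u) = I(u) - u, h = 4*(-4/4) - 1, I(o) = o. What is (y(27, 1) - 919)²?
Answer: 855625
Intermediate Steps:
h = -5 (h = 4*(-4*¼) - 1 = 4*(-1) - 1 = -4 - 1 = -5)
C(u) = 0 (C(u) = u - u = 0)
y(t, p) = -7 + √p (y(t, p) = -7 + √(p + 0) = -7 + √p)
(y(27, 1) - 919)² = ((-7 + √1) - 919)² = ((-7 + 1) - 919)² = (-6 - 919)² = (-925)² = 855625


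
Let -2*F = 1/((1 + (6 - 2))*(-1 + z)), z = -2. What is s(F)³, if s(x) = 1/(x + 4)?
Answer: 27000/1771561 ≈ 0.015241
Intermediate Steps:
F = 1/30 (F = -1/((1 + (6 - 2))*(-1 - 2))/2 = -(-1/(3*(1 + 4)))/2 = -1/(2*(5*(-3))) = -½/(-15) = -½*(-1/15) = 1/30 ≈ 0.033333)
s(x) = 1/(4 + x)
s(F)³ = (1/(4 + 1/30))³ = (1/(121/30))³ = (30/121)³ = 27000/1771561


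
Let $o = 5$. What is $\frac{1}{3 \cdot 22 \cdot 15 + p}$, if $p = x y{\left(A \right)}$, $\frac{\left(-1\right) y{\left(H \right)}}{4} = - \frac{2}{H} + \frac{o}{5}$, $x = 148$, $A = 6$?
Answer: $\frac{3}{1786} \approx 0.0016797$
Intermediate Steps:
$y{\left(H \right)} = -4 + \frac{8}{H}$ ($y{\left(H \right)} = - 4 \left(- \frac{2}{H} + \frac{5}{5}\right) = - 4 \left(- \frac{2}{H} + 5 \cdot \frac{1}{5}\right) = - 4 \left(- \frac{2}{H} + 1\right) = - 4 \left(1 - \frac{2}{H}\right) = -4 + \frac{8}{H}$)
$p = - \frac{1184}{3}$ ($p = 148 \left(-4 + \frac{8}{6}\right) = 148 \left(-4 + 8 \cdot \frac{1}{6}\right) = 148 \left(-4 + \frac{4}{3}\right) = 148 \left(- \frac{8}{3}\right) = - \frac{1184}{3} \approx -394.67$)
$\frac{1}{3 \cdot 22 \cdot 15 + p} = \frac{1}{3 \cdot 22 \cdot 15 - \frac{1184}{3}} = \frac{1}{66 \cdot 15 - \frac{1184}{3}} = \frac{1}{990 - \frac{1184}{3}} = \frac{1}{\frac{1786}{3}} = \frac{3}{1786}$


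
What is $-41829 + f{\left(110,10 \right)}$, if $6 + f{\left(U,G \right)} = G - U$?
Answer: $-41935$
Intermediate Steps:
$f{\left(U,G \right)} = -6 + G - U$ ($f{\left(U,G \right)} = -6 + \left(G - U\right) = -6 + G - U$)
$-41829 + f{\left(110,10 \right)} = -41829 - 106 = -41935$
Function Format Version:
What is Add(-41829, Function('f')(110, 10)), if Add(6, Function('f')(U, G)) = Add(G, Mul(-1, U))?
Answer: -41935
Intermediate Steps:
Function('f')(U, G) = Add(-6, G, Mul(-1, U)) (Function('f')(U, G) = Add(-6, Add(G, Mul(-1, U))) = Add(-6, G, Mul(-1, U)))
Add(-41829, Function('f')(110, 10)) = Add(-41829, Add(-6, 10, Mul(-1, 110))) = Add(-41829, Add(-6, 10, -110)) = Add(-41829, -106) = -41935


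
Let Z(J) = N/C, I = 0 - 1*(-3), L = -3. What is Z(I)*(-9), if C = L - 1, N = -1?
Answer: -9/4 ≈ -2.2500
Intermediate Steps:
C = -4 (C = -3 - 1 = -4)
I = 3 (I = 0 + 3 = 3)
Z(J) = 1/4 (Z(J) = -1/(-4) = -1*(-1/4) = 1/4)
Z(I)*(-9) = (1/4)*(-9) = -9/4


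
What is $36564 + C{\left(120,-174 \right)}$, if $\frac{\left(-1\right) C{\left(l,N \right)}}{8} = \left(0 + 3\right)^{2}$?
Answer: $36492$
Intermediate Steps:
$C{\left(l,N \right)} = -72$ ($C{\left(l,N \right)} = - 8 \left(0 + 3\right)^{2} = - 8 \cdot 3^{2} = \left(-8\right) 9 = -72$)
$36564 + C{\left(120,-174 \right)} = 36564 - 72 = 36492$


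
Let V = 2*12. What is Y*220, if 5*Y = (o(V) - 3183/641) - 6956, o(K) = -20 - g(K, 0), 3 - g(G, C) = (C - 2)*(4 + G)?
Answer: -198555192/641 ≈ -3.0976e+5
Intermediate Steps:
g(G, C) = 3 - (-2 + C)*(4 + G) (g(G, C) = 3 - (C - 2)*(4 + G) = 3 - (-2 + C)*(4 + G))
V = 24
o(K) = -31 - 2*K (o(K) = -20 - (11 - 4*0 + 2*K - 1*0*K) = -20 - (11 + 0 + 2*K + 0) = -20 - (11 + 2*K) = -20 + (-11 - 2*K) = -31 - 2*K)
Y = -4512618/3205 (Y = (((-31 - 2*24) - 3183/641) - 6956)/5 = (((-31 - 48) - 3183*1/641) - 6956)/5 = ((-79 - 3183/641) - 6956)/5 = (-53822/641 - 6956)/5 = (⅕)*(-4512618/641) = -4512618/3205 ≈ -1408.0)
Y*220 = -4512618/3205*220 = -198555192/641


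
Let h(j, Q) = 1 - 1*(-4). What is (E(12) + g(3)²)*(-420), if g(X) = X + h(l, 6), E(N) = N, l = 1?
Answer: -31920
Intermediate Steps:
h(j, Q) = 5 (h(j, Q) = 1 + 4 = 5)
g(X) = 5 + X (g(X) = X + 5 = 5 + X)
(E(12) + g(3)²)*(-420) = (12 + (5 + 3)²)*(-420) = (12 + 8²)*(-420) = (12 + 64)*(-420) = 76*(-420) = -31920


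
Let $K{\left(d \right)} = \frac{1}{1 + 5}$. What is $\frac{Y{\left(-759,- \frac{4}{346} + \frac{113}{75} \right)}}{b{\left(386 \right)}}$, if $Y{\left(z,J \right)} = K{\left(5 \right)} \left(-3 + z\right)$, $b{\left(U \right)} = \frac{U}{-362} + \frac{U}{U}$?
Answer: $\frac{22987}{12} \approx 1915.6$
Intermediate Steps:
$K{\left(d \right)} = \frac{1}{6}$
$b{\left(U \right)} = 1 - \frac{U}{362}$ ($b{\left(U \right)} = U \left(- \frac{1}{362}\right) + 1 = - \frac{U}{362} + 1 = 1 - \frac{U}{362}$)
$Y{\left(z,J \right)} = - \frac{1}{2} + \frac{z}{6}$ ($Y{\left(z,J \right)} = \frac{-3 + z}{6} = - \frac{1}{2} + \frac{z}{6}$)
$\frac{Y{\left(-759,- \frac{4}{346} + \frac{113}{75} \right)}}{b{\left(386 \right)}} = \frac{- \frac{1}{2} + \frac{1}{6} \left(-759\right)}{1 - \frac{193}{181}} = \frac{- \frac{1}{2} - \frac{253}{2}}{1 - \frac{193}{181}} = - \frac{127}{- \frac{12}{181}} = \left(-127\right) \left(- \frac{181}{12}\right) = \frac{22987}{12}$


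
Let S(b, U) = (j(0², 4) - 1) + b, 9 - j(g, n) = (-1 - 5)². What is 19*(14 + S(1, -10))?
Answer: -247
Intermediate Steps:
j(g, n) = -27 (j(g, n) = 9 - (-1 - 5)² = 9 - 1*(-6)² = 9 - 1*36 = 9 - 36 = -27)
S(b, U) = -28 + b (S(b, U) = (-27 - 1) + b = -28 + b)
19*(14 + S(1, -10)) = 19*(14 + (-28 + 1)) = 19*(14 - 27) = 19*(-13) = -247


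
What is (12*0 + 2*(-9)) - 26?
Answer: -44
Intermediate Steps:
(12*0 + 2*(-9)) - 26 = (0 - 18) - 26 = -18 - 26 = -44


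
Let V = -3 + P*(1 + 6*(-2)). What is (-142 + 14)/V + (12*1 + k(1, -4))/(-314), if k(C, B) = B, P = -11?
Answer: -10284/9263 ≈ -1.1102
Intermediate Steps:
V = 118 (V = -3 - 11*(1 + 6*(-2)) = -3 - 11*(1 - 12) = -3 - 11*(-11) = -3 + 121 = 118)
(-142 + 14)/V + (12*1 + k(1, -4))/(-314) = (-142 + 14)/118 + (12*1 - 4)/(-314) = -128*1/118 + (12 - 4)*(-1/314) = -64/59 + 8*(-1/314) = -64/59 - 4/157 = -10284/9263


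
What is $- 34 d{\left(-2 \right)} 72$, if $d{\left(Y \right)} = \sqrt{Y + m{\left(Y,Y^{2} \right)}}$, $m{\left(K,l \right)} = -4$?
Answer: $- 2448 i \sqrt{6} \approx - 5996.4 i$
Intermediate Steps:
$d{\left(Y \right)} = \sqrt{-4 + Y}$ ($d{\left(Y \right)} = \sqrt{Y - 4} = \sqrt{-4 + Y}$)
$- 34 d{\left(-2 \right)} 72 = - 34 \sqrt{-4 - 2} \cdot 72 = - 34 \sqrt{-6} \cdot 72 = - 34 i \sqrt{6} \cdot 72 = - 2448 i \sqrt{6}$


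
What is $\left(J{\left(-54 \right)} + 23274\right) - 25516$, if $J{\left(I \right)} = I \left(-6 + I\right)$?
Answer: $998$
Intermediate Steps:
$\left(J{\left(-54 \right)} + 23274\right) - 25516 = \left(- 54 \left(-6 - 54\right) + 23274\right) - 25516 = \left(\left(-54\right) \left(-60\right) + 23274\right) - 25516 = \left(3240 + 23274\right) - 25516 = 26514 - 25516 = 998$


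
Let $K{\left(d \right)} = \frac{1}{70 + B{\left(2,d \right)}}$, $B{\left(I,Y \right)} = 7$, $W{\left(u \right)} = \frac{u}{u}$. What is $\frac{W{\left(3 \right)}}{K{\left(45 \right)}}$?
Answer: $77$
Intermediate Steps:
$W{\left(u \right)} = 1$
$K{\left(d \right)} = \frac{1}{77}$ ($K{\left(d \right)} = \frac{1}{70 + 7} = \frac{1}{77}$)
$\frac{W{\left(3 \right)}}{K{\left(45 \right)}} = 1 \frac{1}{\frac{1}{77}} = 1 \cdot 77 = 77$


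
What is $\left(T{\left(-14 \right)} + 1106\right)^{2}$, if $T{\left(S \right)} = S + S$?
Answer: $1162084$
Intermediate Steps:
$T{\left(S \right)} = 2 S$
$\left(T{\left(-14 \right)} + 1106\right)^{2} = \left(2 \left(-14\right) + 1106\right)^{2} = \left(-28 + 1106\right)^{2} = 1078^{2} = 1162084$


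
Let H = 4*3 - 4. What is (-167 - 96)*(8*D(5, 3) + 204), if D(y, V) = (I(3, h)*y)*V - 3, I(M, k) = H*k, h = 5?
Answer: -1309740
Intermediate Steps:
H = 8 (H = 12 - 4 = 8)
I(M, k) = 8*k
D(y, V) = -3 + 40*V*y (D(y, V) = ((8*5)*y)*V - 3 = (40*y)*V - 3 = 40*V*y - 3 = -3 + 40*V*y)
(-167 - 96)*(8*D(5, 3) + 204) = (-167 - 96)*(8*(-3 + 40*3*5) + 204) = -263*(8*(-3 + 600) + 204) = -263*(8*597 + 204) = -263*(4776 + 204) = -263*4980 = -1309740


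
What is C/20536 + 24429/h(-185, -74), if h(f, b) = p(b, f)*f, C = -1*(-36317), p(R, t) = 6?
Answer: -76893679/3799160 ≈ -20.240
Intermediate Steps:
C = 36317
h(f, b) = 6*f
C/20536 + 24429/h(-185, -74) = 36317/20536 + 24429/((6*(-185))) = 36317*(1/20536) + 24429/(-1110) = 36317/20536 + 24429*(-1/1110) = 36317/20536 - 8143/370 = -76893679/3799160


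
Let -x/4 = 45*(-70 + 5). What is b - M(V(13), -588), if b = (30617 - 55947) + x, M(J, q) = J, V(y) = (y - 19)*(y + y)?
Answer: -13474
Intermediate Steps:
V(y) = 2*y*(-19 + y) (V(y) = (-19 + y)*(2*y) = 2*y*(-19 + y))
x = 11700 (x = -180*(-70 + 5) = -180*(-65) = -4*(-2925) = 11700)
b = -13630 (b = (30617 - 55947) + 11700 = -25330 + 11700 = -13630)
b - M(V(13), -588) = -13630 - 2*13*(-19 + 13) = -13630 - 2*13*(-6) = -13630 - 1*(-156) = -13630 + 156 = -13474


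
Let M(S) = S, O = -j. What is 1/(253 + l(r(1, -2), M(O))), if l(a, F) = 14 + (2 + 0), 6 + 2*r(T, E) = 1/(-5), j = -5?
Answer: 1/269 ≈ 0.0037175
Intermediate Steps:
r(T, E) = -31/10 (r(T, E) = -3 + (1/2)/(-5) = -3 + (1/2)*(-1/5) = -3 - 1/10 = -31/10)
O = 5 (O = -1*(-5) = 5)
l(a, F) = 16 (l(a, F) = 14 + 2 = 16)
1/(253 + l(r(1, -2), M(O))) = 1/(253 + 16) = 1/269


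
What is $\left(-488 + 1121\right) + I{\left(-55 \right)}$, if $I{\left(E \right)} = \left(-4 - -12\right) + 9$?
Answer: $650$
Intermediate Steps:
$I{\left(E \right)} = 17$ ($I{\left(E \right)} = \left(-4 + 12\right) + 9 = 8 + 9 = 17$)
$\left(-488 + 1121\right) + I{\left(-55 \right)} = \left(-488 + 1121\right) + 17 = 633 + 17 = 650$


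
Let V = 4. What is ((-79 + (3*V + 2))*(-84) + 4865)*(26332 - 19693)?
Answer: 68547675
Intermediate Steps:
((-79 + (3*V + 2))*(-84) + 4865)*(26332 - 19693) = ((-79 + (3*4 + 2))*(-84) + 4865)*(26332 - 19693) = ((-79 + (12 + 2))*(-84) + 4865)*6639 = ((-79 + 14)*(-84) + 4865)*6639 = (-65*(-84) + 4865)*6639 = (5460 + 4865)*6639 = 10325*6639 = 68547675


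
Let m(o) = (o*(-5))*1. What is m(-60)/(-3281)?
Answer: -300/3281 ≈ -0.091436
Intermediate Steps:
m(o) = -5*o (m(o) = -5*o*1 = -5*o)
m(-60)/(-3281) = -5*(-60)/(-3281) = 300*(-1/3281) = -300/3281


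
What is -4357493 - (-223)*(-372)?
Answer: -4440449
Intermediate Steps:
-4357493 - (-223)*(-372) = -4357493 - 1*82956 = -4357493 - 82956 = -4440449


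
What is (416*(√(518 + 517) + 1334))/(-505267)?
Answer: -19136/17423 - 1248*√115/505267 ≈ -1.1248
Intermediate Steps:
(416*(√(518 + 517) + 1334))/(-505267) = (416*(√1035 + 1334))*(-1/505267) = (416*(3*√115 + 1334))*(-1/505267) = (416*(1334 + 3*√115))*(-1/505267) = (554944 + 1248*√115)*(-1/505267) = -19136/17423 - 1248*√115/505267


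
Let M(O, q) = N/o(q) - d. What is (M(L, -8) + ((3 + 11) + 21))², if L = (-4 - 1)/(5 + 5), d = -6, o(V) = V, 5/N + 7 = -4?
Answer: 13053769/7744 ≈ 1685.7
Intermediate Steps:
N = -5/11 (N = 5/(-7 - 4) = 5/(-11) = 5*(-1/11) = -5/11 ≈ -0.45455)
L = -½ (L = -5/10 = -5*⅒ = -½ ≈ -0.50000)
M(O, q) = 6 - 5/(11*q) (M(O, q) = -5/(11*q) - 1*(-6) = -5/(11*q) + 6 = 6 - 5/(11*q))
(M(L, -8) + ((3 + 11) + 21))² = ((6 - 5/11/(-8)) + ((3 + 11) + 21))² = ((6 - 5/11*(-⅛)) + (14 + 21))² = ((6 + 5/88) + 35)² = (533/88 + 35)² = (3613/88)² = 13053769/7744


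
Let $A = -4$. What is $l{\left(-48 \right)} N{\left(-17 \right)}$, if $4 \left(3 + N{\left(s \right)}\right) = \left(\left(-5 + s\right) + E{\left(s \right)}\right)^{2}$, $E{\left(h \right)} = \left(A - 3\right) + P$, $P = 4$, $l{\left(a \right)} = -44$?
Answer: $-6743$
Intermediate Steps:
$E{\left(h \right)} = -3$ ($E{\left(h \right)} = \left(-4 - 3\right) + 4 = -7 + 4 = -3$)
$N{\left(s \right)} = -3 + \frac{\left(-8 + s\right)^{2}}{4}$ ($N{\left(s \right)} = -3 + \frac{\left(\left(-5 + s\right) - 3\right)^{2}}{4} = -3 + \frac{\left(-8 + s\right)^{2}}{4}$)
$l{\left(-48 \right)} N{\left(-17 \right)} = - 44 \left(-3 + \frac{\left(-8 - 17\right)^{2}}{4}\right) = - 44 \left(-3 + \frac{\left(-25\right)^{2}}{4}\right) = - 44 \left(-3 + \frac{1}{4} \cdot 625\right) = - 44 \left(-3 + \frac{625}{4}\right) = \left(-44\right) \frac{613}{4} = -6743$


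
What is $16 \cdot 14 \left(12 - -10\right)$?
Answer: $4928$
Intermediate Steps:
$16 \cdot 14 \left(12 - -10\right) = 224 \left(12 + 10\right) = 224 \cdot 22 = 4928$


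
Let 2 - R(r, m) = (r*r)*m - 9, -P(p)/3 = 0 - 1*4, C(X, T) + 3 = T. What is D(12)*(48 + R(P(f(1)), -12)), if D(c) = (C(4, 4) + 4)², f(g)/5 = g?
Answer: 44675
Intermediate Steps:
f(g) = 5*g
C(X, T) = -3 + T
P(p) = 12 (P(p) = -3*(0 - 1*4) = -3*(0 - 4) = -3*(-4) = 12)
D(c) = 25 (D(c) = ((-3 + 4) + 4)² = (1 + 4)² = 5² = 25)
R(r, m) = 11 - m*r² (R(r, m) = 2 - ((r*r)*m - 9) = 2 - (r²*m - 9) = 2 - (m*r² - 9) = 2 - (-9 + m*r²) = 2 + (9 - m*r²) = 11 - m*r²)
D(12)*(48 + R(P(f(1)), -12)) = 25*(48 + (11 - 1*(-12)*12²)) = 25*(48 + (11 - 1*(-12)*144)) = 25*(48 + (11 + 1728)) = 25*(48 + 1739) = 25*1787 = 44675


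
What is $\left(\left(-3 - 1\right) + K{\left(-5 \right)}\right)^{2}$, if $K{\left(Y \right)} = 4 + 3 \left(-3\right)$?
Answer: $81$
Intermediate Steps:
$K{\left(Y \right)} = -5$ ($K{\left(Y \right)} = 4 - 9 = -5$)
$\left(\left(-3 - 1\right) + K{\left(-5 \right)}\right)^{2} = \left(\left(-3 - 1\right) - 5\right)^{2} = \left(-4 - 5\right)^{2} = \left(-9\right)^{2} = 81$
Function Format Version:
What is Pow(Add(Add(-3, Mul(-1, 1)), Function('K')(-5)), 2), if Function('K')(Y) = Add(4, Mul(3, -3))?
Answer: 81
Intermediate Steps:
Function('K')(Y) = -5 (Function('K')(Y) = Add(4, -9) = -5)
Pow(Add(Add(-3, Mul(-1, 1)), Function('K')(-5)), 2) = Pow(Add(Add(-3, Mul(-1, 1)), -5), 2) = Pow(Add(Add(-3, -1), -5), 2) = Pow(Add(-4, -5), 2) = Pow(-9, 2) = 81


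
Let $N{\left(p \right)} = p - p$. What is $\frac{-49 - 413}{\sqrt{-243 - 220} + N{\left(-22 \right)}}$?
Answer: $\frac{462 i \sqrt{463}}{463} \approx 21.471 i$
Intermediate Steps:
$N{\left(p \right)} = 0$
$\frac{-49 - 413}{\sqrt{-243 - 220} + N{\left(-22 \right)}} = \frac{-49 - 413}{\sqrt{-243 - 220} + 0} = - \frac{462}{\sqrt{-463} + 0} = - \frac{462}{i \sqrt{463} + 0} = - \frac{462}{i \sqrt{463}} = - 462 \left(- \frac{i \sqrt{463}}{463}\right) = \frac{462 i \sqrt{463}}{463}$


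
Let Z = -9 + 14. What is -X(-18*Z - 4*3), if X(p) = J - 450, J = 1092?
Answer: -642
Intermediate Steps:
Z = 5
X(p) = 642 (X(p) = 1092 - 450 = 642)
-X(-18*Z - 4*3) = -1*642 = -642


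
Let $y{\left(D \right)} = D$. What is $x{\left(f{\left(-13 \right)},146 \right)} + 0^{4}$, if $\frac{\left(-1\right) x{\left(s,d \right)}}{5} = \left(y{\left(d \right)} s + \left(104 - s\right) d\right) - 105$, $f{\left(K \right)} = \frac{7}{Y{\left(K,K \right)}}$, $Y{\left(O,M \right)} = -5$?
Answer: $-75395$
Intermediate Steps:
$f{\left(K \right)} = - \frac{7}{5}$ ($f{\left(K \right)} = \frac{7}{-5} = 7 \left(- \frac{1}{5}\right) = - \frac{7}{5}$)
$x{\left(s,d \right)} = 525 - 5 d s - 5 d \left(104 - s\right)$ ($x{\left(s,d \right)} = - 5 \left(\left(d s + \left(104 - s\right) d\right) - 105\right) = - 5 \left(\left(d s + d \left(104 - s\right)\right) - 105\right) = - 5 \left(-105 + d s + d \left(104 - s\right)\right) = 525 - 5 d s - 5 d \left(104 - s\right)$)
$x{\left(f{\left(-13 \right)},146 \right)} + 0^{4} = \left(525 - 75920\right) + 0^{4} = \left(525 - 75920\right) + 0 = -75395 + 0 = -75395$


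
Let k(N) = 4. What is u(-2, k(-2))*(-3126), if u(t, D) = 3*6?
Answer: -56268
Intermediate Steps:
u(t, D) = 18
u(-2, k(-2))*(-3126) = 18*(-3126) = -56268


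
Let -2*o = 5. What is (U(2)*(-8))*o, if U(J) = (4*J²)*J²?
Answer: 1280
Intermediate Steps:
o = -5/2 (o = -½*5 = -5/2 ≈ -2.5000)
U(J) = 4*J⁴
(U(2)*(-8))*o = ((4*2⁴)*(-8))*(-5/2) = ((4*16)*(-8))*(-5/2) = (64*(-8))*(-5/2) = -512*(-5/2) = 1280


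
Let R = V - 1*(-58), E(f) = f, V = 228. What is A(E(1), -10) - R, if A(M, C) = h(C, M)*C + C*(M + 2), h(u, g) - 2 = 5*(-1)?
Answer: -286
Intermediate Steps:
h(u, g) = -3 (h(u, g) = 2 + 5*(-1) = 2 - 5 = -3)
A(M, C) = -3*C + C*(2 + M) (A(M, C) = -3*C + C*(M + 2) = -3*C + C*(2 + M))
R = 286 (R = 228 - 1*(-58) = 228 + 58 = 286)
A(E(1), -10) - R = -10*(-1 + 1) - 1*286 = -10*0 - 286 = 0 - 286 = -286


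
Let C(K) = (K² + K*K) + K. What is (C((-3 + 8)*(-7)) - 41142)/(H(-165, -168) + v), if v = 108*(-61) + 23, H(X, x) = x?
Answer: 38727/6733 ≈ 5.7518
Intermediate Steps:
C(K) = K + 2*K² (C(K) = (K² + K²) + K = 2*K² + K = K + 2*K²)
v = -6565 (v = -6588 + 23 = -6565)
(C((-3 + 8)*(-7)) - 41142)/(H(-165, -168) + v) = (((-3 + 8)*(-7))*(1 + 2*((-3 + 8)*(-7))) - 41142)/(-168 - 6565) = ((5*(-7))*(1 + 2*(5*(-7))) - 41142)/(-6733) = (-35*(1 + 2*(-35)) - 41142)*(-1/6733) = (-35*(1 - 70) - 41142)*(-1/6733) = (-35*(-69) - 41142)*(-1/6733) = (2415 - 41142)*(-1/6733) = -38727*(-1/6733) = 38727/6733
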